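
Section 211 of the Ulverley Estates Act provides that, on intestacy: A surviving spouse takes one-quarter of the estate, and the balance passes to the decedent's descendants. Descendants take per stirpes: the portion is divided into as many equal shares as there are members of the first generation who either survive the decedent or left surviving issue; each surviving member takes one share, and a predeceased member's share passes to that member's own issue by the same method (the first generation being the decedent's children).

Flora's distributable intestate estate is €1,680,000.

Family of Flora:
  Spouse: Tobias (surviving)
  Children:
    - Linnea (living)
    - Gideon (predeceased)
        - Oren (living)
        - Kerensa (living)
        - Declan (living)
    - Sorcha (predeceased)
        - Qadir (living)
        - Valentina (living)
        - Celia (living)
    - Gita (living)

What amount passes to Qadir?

Qadir receives €105,000.

Tobias takes one-quarter of €1,680,000 = €420,000. The remaining €1,260,000 passes to the descendants.
The descendants' portion (€1,260,000) is divided into 4 shares of €315,000: Linnea and Gita each take €315,000; Gideon's €315,000 share passes to Gideon's issue; Sorcha's €315,000 share passes to Sorcha's issue.
Gideon's share (€315,000) is divided into 3 shares of €105,000: Oren, Kerensa, and Declan each take €105,000.
Sorcha's share (€315,000) is divided into 3 shares of €105,000: Qadir, Valentina, and Celia each take €105,000.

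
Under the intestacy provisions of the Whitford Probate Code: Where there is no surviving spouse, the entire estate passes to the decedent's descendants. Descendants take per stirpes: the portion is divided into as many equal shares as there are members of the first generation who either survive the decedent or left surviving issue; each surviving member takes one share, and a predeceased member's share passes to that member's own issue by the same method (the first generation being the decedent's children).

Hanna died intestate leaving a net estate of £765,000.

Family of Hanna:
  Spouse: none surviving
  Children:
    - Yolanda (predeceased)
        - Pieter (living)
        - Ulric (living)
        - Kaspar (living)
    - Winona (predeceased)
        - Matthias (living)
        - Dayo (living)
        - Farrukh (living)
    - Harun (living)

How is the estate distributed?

The entire £765,000 passes to the descendants.
That amount (£765,000) is divided into 3 shares of £255,000: Harun takes £255,000; Yolanda's £255,000 share passes to Yolanda's issue; Winona's £255,000 share passes to Winona's issue.
Yolanda's share (£255,000) is divided into 3 shares of £85,000: Pieter, Ulric, and Kaspar each take £85,000.
Winona's share (£255,000) is divided into 3 shares of £85,000: Matthias, Dayo, and Farrukh each take £85,000.

Pieter: £85,000; Ulric: £85,000; Kaspar: £85,000; Matthias: £85,000; Dayo: £85,000; Farrukh: £85,000; Harun: £255,000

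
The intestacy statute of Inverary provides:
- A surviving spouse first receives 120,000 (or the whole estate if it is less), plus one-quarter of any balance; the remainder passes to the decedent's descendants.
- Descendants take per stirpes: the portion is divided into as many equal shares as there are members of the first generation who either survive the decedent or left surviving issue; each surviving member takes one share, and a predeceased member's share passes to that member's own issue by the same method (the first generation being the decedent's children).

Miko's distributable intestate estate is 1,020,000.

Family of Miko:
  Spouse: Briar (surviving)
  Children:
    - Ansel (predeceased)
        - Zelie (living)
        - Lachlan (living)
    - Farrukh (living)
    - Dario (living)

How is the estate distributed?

Briar: 345,000; Zelie: 112,500; Lachlan: 112,500; Farrukh: 225,000; Dario: 225,000

Briar first takes 120,000, leaving a balance of 900,000. Briar then takes one-quarter of the balance (225,000), for a total of 345,000. The remaining 675,000 passes to the descendants.
The descendants' portion (675,000) is divided into 3 shares of 225,000: Farrukh and Dario each take 225,000; Ansel's 225,000 share passes to Ansel's issue.
Ansel's share (225,000) is divided into 2 shares of 112,500: Zelie and Lachlan each take 112,500.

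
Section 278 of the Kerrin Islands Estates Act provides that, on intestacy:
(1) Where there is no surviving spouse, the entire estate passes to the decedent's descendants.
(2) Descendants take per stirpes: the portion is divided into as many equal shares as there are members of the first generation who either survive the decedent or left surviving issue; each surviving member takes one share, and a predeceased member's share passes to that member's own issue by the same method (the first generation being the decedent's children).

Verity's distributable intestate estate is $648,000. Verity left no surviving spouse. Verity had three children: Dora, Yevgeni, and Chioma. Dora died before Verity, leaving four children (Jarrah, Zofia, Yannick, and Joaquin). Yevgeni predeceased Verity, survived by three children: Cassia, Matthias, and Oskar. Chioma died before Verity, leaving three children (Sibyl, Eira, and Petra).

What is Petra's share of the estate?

The entire $648,000 passes to the descendants.
That amount ($648,000) is divided into 3 shares of $216,000: Dora's $216,000 share passes to Dora's issue; Yevgeni's $216,000 share passes to Yevgeni's issue; Chioma's $216,000 share passes to Chioma's issue.
Dora's share ($216,000) is divided into 4 shares of $54,000: Jarrah, Zofia, Yannick, and Joaquin each take $54,000.
Yevgeni's share ($216,000) is divided into 3 shares of $72,000: Cassia, Matthias, and Oskar each take $72,000.
Chioma's share ($216,000) is divided into 3 shares of $72,000: Sibyl, Eira, and Petra each take $72,000.

Petra receives $72,000.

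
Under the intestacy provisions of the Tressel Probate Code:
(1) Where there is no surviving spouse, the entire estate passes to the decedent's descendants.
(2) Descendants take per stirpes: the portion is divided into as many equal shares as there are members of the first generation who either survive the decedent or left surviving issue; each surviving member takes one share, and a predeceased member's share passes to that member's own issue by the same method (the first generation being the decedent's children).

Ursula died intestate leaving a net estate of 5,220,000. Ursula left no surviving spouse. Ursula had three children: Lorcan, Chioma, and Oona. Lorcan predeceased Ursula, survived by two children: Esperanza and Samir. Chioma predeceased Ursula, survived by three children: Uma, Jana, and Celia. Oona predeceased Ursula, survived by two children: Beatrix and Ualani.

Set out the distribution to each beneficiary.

The entire 5,220,000 passes to the descendants.
That amount (5,220,000) is divided into 3 shares of 1,740,000: Lorcan's 1,740,000 share passes to Lorcan's issue; Chioma's 1,740,000 share passes to Chioma's issue; Oona's 1,740,000 share passes to Oona's issue.
Lorcan's share (1,740,000) is divided into 2 shares of 870,000: Esperanza and Samir each take 870,000.
Chioma's share (1,740,000) is divided into 3 shares of 580,000: Uma, Jana, and Celia each take 580,000.
Oona's share (1,740,000) is divided into 2 shares of 870,000: Beatrix and Ualani each take 870,000.

Esperanza: 870,000; Samir: 870,000; Uma: 580,000; Jana: 580,000; Celia: 580,000; Beatrix: 870,000; Ualani: 870,000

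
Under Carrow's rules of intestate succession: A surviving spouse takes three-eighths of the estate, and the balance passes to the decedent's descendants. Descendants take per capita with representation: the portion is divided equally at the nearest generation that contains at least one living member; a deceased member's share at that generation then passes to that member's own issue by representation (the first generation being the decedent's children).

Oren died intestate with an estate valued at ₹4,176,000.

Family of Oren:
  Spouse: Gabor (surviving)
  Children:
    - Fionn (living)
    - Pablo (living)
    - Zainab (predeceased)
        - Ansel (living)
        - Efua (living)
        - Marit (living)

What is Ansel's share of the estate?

Gabor takes three-eighths of ₹4,176,000 = ₹1,566,000. The remaining ₹2,610,000 passes to the descendants.
The descendants' portion (₹2,610,000) is divided into 3 shares of ₹870,000: Fionn and Pablo each take ₹870,000; Zainab's ₹870,000 share passes to Zainab's issue.
Zainab's share (₹870,000) is divided into 3 shares of ₹290,000: Ansel, Efua, and Marit each take ₹290,000.

Ansel receives ₹290,000.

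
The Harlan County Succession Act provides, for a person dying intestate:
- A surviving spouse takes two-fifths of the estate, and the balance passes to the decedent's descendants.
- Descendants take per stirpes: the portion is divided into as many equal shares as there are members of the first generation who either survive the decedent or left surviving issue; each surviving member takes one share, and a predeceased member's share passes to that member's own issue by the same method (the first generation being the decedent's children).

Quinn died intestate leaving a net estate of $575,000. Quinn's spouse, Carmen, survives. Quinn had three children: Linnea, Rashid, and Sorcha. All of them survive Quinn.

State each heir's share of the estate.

Carmen takes two-fifths of $575,000 = $230,000. The remaining $345,000 passes to the descendants.
The descendants' portion ($345,000) is divided into 3 shares of $115,000: Linnea, Rashid, and Sorcha each take $115,000.

Carmen: $230,000; Linnea: $115,000; Rashid: $115,000; Sorcha: $115,000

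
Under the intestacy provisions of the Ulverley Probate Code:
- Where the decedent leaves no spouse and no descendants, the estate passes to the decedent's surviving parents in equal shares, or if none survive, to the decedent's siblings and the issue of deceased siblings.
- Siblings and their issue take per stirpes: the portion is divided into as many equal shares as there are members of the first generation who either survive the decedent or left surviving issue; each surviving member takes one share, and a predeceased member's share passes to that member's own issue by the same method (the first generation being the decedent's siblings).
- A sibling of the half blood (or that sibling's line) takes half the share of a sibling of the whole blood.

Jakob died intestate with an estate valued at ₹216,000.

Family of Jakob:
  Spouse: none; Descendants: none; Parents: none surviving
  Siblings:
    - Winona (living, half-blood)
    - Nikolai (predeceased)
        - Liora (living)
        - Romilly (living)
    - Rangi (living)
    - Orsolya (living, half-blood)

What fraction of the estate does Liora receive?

The entire ₹216,000 passes to the siblings and their issue.
Counting each half-blood sibling's line as half a unit, there are 3 units in ₹216,000, so one unit is ₹72,000. Whole-blood lines (Nikolai and Rangi) take ₹72,000 each; half-blood lines (Winona and Orsolya) take ₹36,000 each.
Nikolai's share (₹72,000) is divided into 2 shares of ₹36,000: Liora and Romilly each take ₹36,000.

Liora receives 1/6 of the estate.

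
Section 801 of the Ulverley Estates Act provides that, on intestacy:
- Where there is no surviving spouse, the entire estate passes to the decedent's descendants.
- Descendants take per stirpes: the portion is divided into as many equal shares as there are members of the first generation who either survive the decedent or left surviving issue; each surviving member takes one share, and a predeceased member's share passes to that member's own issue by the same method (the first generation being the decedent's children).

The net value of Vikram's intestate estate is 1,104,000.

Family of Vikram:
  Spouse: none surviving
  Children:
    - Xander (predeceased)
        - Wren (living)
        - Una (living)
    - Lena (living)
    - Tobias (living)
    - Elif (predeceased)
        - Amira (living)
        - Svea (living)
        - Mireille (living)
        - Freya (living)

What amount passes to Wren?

The entire 1,104,000 passes to the descendants.
That amount (1,104,000) is divided into 4 shares of 276,000: Lena and Tobias each take 276,000; Xander's 276,000 share passes to Xander's issue; Elif's 276,000 share passes to Elif's issue.
Xander's share (276,000) is divided into 2 shares of 138,000: Wren and Una each take 138,000.
Elif's share (276,000) is divided into 4 shares of 69,000: Amira, Svea, Mireille, and Freya each take 69,000.

Wren receives 138,000.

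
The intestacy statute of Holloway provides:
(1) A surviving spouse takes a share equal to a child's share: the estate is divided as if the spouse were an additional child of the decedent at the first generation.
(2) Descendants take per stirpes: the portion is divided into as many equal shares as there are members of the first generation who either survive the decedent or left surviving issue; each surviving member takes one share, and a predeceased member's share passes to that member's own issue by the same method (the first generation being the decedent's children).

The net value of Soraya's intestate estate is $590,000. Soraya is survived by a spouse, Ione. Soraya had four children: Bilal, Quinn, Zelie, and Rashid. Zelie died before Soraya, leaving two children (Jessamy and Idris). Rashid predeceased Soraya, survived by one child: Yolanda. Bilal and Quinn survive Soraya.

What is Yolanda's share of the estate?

Yolanda receives $118,000.

The spouse counts as an additional share at the children's level, so there are 5 primary shares of $118,000. Ione takes one such share ($118,000).
The children's combined portion ($472,000) is divided into 4 shares of $118,000: Bilal and Quinn each take $118,000; Zelie's $118,000 share passes to Zelie's issue; Rashid's $118,000 share passes to Rashid's issue.
Zelie's share ($118,000) is divided into 2 shares of $59,000: Jessamy and Idris each take $59,000.
Rashid's share ($118,000) passes entirely to Yolanda.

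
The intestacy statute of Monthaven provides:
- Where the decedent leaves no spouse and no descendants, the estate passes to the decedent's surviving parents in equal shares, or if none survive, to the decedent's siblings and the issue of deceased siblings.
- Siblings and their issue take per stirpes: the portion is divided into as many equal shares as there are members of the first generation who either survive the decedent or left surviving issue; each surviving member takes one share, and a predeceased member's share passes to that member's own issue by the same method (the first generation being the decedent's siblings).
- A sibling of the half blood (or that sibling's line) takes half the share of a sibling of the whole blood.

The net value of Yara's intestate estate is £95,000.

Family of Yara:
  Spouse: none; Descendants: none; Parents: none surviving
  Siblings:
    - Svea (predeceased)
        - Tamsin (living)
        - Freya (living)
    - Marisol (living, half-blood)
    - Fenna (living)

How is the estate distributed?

Tamsin: £19,000; Freya: £19,000; Marisol: £19,000; Fenna: £38,000

The entire £95,000 passes to the siblings and their issue.
Counting each half-blood sibling's line as half a unit, there are 5/2 units in £95,000, so one unit is £38,000. Whole-blood lines (Svea and Fenna) take £38,000 each; half-blood lines (Marisol) take £19,000 each.
Svea's share (£38,000) is divided into 2 shares of £19,000: Tamsin and Freya each take £19,000.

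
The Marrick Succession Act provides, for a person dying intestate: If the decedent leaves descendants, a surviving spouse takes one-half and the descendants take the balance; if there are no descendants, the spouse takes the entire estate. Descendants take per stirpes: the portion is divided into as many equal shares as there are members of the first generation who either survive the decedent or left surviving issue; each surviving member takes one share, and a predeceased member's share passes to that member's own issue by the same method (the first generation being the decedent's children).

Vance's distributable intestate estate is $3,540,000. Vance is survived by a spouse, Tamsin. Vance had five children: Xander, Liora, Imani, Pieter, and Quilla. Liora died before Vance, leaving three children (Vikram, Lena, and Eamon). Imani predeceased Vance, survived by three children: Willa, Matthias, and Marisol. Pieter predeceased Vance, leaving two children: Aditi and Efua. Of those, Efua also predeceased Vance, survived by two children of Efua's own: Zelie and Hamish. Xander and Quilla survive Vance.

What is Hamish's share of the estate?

Tamsin takes one-half of $3,540,000 = $1,770,000. The remaining $1,770,000 passes to the descendants.
The descendants' portion ($1,770,000) is divided into 5 shares of $354,000: Xander and Quilla each take $354,000; Liora's $354,000 share passes to Liora's issue; Imani's $354,000 share passes to Imani's issue; Pieter's $354,000 share passes to Pieter's issue.
Liora's share ($354,000) is divided into 3 shares of $118,000: Vikram, Lena, and Eamon each take $118,000.
Imani's share ($354,000) is divided into 3 shares of $118,000: Willa, Matthias, and Marisol each take $118,000.
Pieter's share ($354,000) is divided into 2 shares of $177,000: Aditi takes $177,000; Efua's $177,000 share passes to Efua's issue.
Efua's share ($177,000) is divided into 2 shares of $88,500: Zelie and Hamish each take $88,500.

Hamish receives $88,500.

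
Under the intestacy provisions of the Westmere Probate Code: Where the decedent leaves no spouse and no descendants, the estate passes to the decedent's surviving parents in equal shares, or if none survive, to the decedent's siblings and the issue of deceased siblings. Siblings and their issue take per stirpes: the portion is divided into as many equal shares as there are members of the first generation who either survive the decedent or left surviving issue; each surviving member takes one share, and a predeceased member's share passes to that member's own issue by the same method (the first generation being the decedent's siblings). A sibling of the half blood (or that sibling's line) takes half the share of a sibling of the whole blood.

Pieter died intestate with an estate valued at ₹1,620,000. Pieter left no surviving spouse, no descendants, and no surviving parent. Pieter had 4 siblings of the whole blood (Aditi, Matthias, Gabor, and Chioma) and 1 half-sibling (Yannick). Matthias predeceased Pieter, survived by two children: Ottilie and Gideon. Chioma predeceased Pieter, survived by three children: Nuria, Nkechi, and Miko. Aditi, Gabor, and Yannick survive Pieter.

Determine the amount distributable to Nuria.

The entire ₹1,620,000 passes to the siblings and their issue.
Counting each half-blood sibling's line as half a unit, there are 9/2 units in ₹1,620,000, so one unit is ₹360,000. Whole-blood lines (Aditi, Matthias, Gabor, and Chioma) take ₹360,000 each; half-blood lines (Yannick) take ₹180,000 each.
Matthias's share (₹360,000) is divided into 2 shares of ₹180,000: Ottilie and Gideon each take ₹180,000.
Chioma's share (₹360,000) is divided into 3 shares of ₹120,000: Nuria, Nkechi, and Miko each take ₹120,000.

Nuria receives ₹120,000.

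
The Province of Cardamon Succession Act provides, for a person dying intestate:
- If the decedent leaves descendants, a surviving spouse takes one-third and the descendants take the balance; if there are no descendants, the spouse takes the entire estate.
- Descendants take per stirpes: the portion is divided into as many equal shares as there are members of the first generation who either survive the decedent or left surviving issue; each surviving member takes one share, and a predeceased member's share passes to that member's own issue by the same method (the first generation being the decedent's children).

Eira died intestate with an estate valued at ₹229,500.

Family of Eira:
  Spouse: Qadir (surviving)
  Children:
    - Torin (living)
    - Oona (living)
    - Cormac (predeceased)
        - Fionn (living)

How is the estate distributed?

Qadir takes one-third of ₹229,500 = ₹76,500. The remaining ₹153,000 passes to the descendants.
The descendants' portion (₹153,000) is divided into 3 shares of ₹51,000: Torin and Oona each take ₹51,000; Cormac's ₹51,000 share passes to Cormac's issue.
Cormac's share (₹51,000) passes entirely to Fionn.

Qadir: ₹76,500; Torin: ₹51,000; Oona: ₹51,000; Fionn: ₹51,000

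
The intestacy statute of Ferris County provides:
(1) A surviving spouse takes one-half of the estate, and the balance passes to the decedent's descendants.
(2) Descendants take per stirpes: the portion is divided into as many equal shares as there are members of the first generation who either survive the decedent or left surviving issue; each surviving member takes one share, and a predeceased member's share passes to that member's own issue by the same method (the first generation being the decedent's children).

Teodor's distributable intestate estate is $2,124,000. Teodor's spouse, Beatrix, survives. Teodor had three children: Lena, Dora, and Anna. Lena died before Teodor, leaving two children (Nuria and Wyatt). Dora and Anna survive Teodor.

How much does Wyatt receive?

Beatrix takes one-half of $2,124,000 = $1,062,000. The remaining $1,062,000 passes to the descendants.
The descendants' portion ($1,062,000) is divided into 3 shares of $354,000: Dora and Anna each take $354,000; Lena's $354,000 share passes to Lena's issue.
Lena's share ($354,000) is divided into 2 shares of $177,000: Nuria and Wyatt each take $177,000.

Wyatt receives $177,000.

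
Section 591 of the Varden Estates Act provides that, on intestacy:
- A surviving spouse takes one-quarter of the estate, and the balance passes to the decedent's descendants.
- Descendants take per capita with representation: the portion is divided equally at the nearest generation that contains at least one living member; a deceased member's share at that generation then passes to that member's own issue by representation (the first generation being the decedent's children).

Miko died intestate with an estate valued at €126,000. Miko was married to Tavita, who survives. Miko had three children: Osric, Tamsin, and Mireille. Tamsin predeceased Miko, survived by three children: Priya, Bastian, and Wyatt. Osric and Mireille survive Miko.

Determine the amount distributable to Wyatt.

Tavita takes one-quarter of €126,000 = €31,500. The remaining €94,500 passes to the descendants.
The descendants' portion (€94,500) is divided into 3 shares of €31,500: Osric and Mireille each take €31,500; Tamsin's €31,500 share passes to Tamsin's issue.
Tamsin's share (€31,500) is divided into 3 shares of €10,500: Priya, Bastian, and Wyatt each take €10,500.

Wyatt receives €10,500.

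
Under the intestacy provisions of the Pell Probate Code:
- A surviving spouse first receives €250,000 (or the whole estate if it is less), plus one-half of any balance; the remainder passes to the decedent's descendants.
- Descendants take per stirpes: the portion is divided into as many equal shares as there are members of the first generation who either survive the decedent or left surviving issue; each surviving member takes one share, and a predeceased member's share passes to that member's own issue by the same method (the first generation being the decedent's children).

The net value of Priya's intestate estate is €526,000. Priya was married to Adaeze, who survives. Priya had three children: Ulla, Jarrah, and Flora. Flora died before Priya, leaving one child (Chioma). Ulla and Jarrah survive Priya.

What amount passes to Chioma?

Chioma receives €46,000.

Adaeze first takes €250,000, leaving a balance of €276,000. Adaeze then takes one-half of the balance (€138,000), for a total of €388,000. The remaining €138,000 passes to the descendants.
The descendants' portion (€138,000) is divided into 3 shares of €46,000: Ulla and Jarrah each take €46,000; Flora's €46,000 share passes to Flora's issue.
Flora's share (€46,000) passes entirely to Chioma.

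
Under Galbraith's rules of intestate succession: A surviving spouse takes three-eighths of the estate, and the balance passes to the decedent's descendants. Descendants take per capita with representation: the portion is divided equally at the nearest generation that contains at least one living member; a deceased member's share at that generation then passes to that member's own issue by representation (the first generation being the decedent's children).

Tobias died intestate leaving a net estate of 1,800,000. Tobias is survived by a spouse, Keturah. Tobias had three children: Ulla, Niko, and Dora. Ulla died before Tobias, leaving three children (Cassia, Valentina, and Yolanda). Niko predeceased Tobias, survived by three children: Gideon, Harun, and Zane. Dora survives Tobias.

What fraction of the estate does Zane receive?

Keturah takes three-eighths of 1,800,000 = 675,000. The remaining 1,125,000 passes to the descendants.
The descendants' portion (1,125,000) is divided into 3 shares of 375,000: Dora takes 375,000; Ulla's 375,000 share passes to Ulla's issue; Niko's 375,000 share passes to Niko's issue.
Ulla's share (375,000) is divided into 3 shares of 125,000: Cassia, Valentina, and Yolanda each take 125,000.
Niko's share (375,000) is divided into 3 shares of 125,000: Gideon, Harun, and Zane each take 125,000.

Zane receives 5/72 of the estate.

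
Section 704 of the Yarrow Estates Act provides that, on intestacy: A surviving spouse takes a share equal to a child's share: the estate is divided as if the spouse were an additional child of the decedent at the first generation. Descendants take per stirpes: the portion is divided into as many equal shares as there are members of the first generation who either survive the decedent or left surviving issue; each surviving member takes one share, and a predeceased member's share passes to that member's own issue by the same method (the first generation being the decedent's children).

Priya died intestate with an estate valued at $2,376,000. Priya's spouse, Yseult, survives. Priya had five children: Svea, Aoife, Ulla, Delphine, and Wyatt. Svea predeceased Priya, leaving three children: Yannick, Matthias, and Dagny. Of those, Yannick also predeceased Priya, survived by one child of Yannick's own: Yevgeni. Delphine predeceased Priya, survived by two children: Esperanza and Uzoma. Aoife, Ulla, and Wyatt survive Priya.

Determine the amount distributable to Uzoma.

The spouse counts as an additional share at the children's level, so there are 6 primary shares of $396,000. Yseult takes one such share ($396,000).
The children's combined portion ($1,980,000) is divided into 5 shares of $396,000: Aoife, Ulla, and Wyatt each take $396,000; Svea's $396,000 share passes to Svea's issue; Delphine's $396,000 share passes to Delphine's issue.
Svea's share ($396,000) is divided into 3 shares of $132,000: Matthias and Dagny each take $132,000; Yannick's $132,000 share passes to Yannick's issue.
Yannick's share ($132,000) passes entirely to Yevgeni.
Delphine's share ($396,000) is divided into 2 shares of $198,000: Esperanza and Uzoma each take $198,000.

Uzoma receives $198,000.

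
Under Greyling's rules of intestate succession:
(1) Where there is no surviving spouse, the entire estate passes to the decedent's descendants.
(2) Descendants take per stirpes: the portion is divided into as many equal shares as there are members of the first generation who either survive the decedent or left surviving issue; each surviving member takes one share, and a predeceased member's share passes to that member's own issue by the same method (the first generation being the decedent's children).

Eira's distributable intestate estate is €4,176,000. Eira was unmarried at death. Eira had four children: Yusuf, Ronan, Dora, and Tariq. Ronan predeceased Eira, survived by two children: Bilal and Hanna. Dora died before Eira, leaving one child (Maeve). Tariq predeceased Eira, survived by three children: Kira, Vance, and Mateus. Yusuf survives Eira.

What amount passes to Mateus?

Mateus receives €348,000.

The entire €4,176,000 passes to the descendants.
That amount (€4,176,000) is divided into 4 shares of €1,044,000: Yusuf takes €1,044,000; Ronan's €1,044,000 share passes to Ronan's issue; Dora's €1,044,000 share passes to Dora's issue; Tariq's €1,044,000 share passes to Tariq's issue.
Ronan's share (€1,044,000) is divided into 2 shares of €522,000: Bilal and Hanna each take €522,000.
Dora's share (€1,044,000) passes entirely to Maeve.
Tariq's share (€1,044,000) is divided into 3 shares of €348,000: Kira, Vance, and Mateus each take €348,000.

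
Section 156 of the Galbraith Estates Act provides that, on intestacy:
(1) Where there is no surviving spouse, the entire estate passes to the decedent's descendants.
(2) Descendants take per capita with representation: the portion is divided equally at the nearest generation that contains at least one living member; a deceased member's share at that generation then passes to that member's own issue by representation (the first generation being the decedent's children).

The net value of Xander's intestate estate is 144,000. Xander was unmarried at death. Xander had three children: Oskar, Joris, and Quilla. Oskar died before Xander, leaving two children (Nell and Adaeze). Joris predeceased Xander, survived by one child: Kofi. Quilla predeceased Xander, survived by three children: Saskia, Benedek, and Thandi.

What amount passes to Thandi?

Thandi receives 24,000.

The entire 144,000 passes to the descendants.
No child survives, so the initial division is made at the grandchildren's generation.
That amount (144,000) is divided into 6 shares of 24,000: Nell, Adaeze, Kofi, Saskia, Benedek, and Thandi each take 24,000.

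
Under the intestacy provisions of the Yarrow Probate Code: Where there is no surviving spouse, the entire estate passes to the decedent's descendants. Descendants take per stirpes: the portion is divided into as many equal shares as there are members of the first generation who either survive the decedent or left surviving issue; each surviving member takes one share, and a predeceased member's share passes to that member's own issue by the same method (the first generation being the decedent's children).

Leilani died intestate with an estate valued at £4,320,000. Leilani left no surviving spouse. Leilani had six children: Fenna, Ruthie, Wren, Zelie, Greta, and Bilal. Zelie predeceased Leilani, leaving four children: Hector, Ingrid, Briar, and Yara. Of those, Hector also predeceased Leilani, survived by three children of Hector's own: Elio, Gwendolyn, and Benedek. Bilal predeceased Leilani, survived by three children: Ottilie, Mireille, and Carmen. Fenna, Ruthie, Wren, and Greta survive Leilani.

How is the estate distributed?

The entire £4,320,000 passes to the descendants.
That amount (£4,320,000) is divided into 6 shares of £720,000: Fenna, Ruthie, Wren, and Greta each take £720,000; Zelie's £720,000 share passes to Zelie's issue; Bilal's £720,000 share passes to Bilal's issue.
Zelie's share (£720,000) is divided into 4 shares of £180,000: Ingrid, Briar, and Yara each take £180,000; Hector's £180,000 share passes to Hector's issue.
Hector's share (£180,000) is divided into 3 shares of £60,000: Elio, Gwendolyn, and Benedek each take £60,000.
Bilal's share (£720,000) is divided into 3 shares of £240,000: Ottilie, Mireille, and Carmen each take £240,000.

Fenna: £720,000; Ruthie: £720,000; Wren: £720,000; Elio: £60,000; Gwendolyn: £60,000; Benedek: £60,000; Ingrid: £180,000; Briar: £180,000; Yara: £180,000; Greta: £720,000; Ottilie: £240,000; Mireille: £240,000; Carmen: £240,000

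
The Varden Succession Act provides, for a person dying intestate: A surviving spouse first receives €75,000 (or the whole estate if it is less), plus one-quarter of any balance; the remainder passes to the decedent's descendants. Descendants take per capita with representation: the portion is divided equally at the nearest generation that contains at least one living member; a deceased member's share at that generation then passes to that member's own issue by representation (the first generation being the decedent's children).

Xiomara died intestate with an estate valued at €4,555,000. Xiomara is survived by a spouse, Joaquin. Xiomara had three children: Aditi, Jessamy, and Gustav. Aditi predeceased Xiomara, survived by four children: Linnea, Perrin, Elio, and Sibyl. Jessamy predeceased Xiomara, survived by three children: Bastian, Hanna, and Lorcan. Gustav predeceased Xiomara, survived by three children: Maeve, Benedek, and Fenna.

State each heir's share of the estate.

Joaquin: €1,195,000; Linnea: €336,000; Perrin: €336,000; Elio: €336,000; Sibyl: €336,000; Bastian: €336,000; Hanna: €336,000; Lorcan: €336,000; Maeve: €336,000; Benedek: €336,000; Fenna: €336,000

Joaquin first takes €75,000, leaving a balance of €4,480,000. Joaquin then takes one-quarter of the balance (€1,120,000), for a total of €1,195,000. The remaining €3,360,000 passes to the descendants.
No child survives, so the initial division is made at the grandchildren's generation.
The descendants' portion (€3,360,000) is divided into 10 shares of €336,000: Linnea, Perrin, Elio, Sibyl, Bastian, Hanna, Lorcan, Maeve, Benedek, and Fenna each take €336,000.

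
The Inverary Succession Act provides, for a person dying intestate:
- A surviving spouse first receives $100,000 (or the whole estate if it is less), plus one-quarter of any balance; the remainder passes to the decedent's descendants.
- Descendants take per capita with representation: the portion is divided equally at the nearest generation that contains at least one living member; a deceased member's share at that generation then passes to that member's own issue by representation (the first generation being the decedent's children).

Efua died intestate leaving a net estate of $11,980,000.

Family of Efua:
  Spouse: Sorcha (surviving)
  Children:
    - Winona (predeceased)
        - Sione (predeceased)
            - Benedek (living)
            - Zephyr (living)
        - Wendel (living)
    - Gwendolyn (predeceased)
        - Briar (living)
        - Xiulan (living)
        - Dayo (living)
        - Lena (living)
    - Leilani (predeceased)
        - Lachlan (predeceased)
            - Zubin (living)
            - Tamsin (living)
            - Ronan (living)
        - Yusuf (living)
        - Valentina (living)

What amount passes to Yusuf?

Sorcha first takes $100,000, leaving a balance of $11,880,000. Sorcha then takes one-quarter of the balance ($2,970,000), for a total of $3,070,000. The remaining $8,910,000 passes to the descendants.
No child survives, so the initial division is made at the grandchildren's generation.
The descendants' portion ($8,910,000) is divided into 9 shares of $990,000: Wendel, Briar, Xiulan, Dayo, Lena, Yusuf, and Valentina each take $990,000; Sione's $990,000 share passes to Sione's issue; Lachlan's $990,000 share passes to Lachlan's issue.
Sione's share ($990,000) is divided into 2 shares of $495,000: Benedek and Zephyr each take $495,000.
Lachlan's share ($990,000) is divided into 3 shares of $330,000: Zubin, Tamsin, and Ronan each take $330,000.

Yusuf receives $990,000.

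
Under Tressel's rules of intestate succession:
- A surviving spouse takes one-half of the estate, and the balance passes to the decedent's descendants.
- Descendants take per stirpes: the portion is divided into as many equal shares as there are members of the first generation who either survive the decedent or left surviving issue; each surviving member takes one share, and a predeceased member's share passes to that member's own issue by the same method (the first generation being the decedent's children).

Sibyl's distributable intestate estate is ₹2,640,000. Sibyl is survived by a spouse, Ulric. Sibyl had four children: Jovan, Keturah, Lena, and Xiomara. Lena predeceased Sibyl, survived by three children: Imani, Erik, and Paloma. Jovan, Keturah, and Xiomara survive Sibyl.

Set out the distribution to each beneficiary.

Ulric takes one-half of ₹2,640,000 = ₹1,320,000. The remaining ₹1,320,000 passes to the descendants.
The descendants' portion (₹1,320,000) is divided into 4 shares of ₹330,000: Jovan, Keturah, and Xiomara each take ₹330,000; Lena's ₹330,000 share passes to Lena's issue.
Lena's share (₹330,000) is divided into 3 shares of ₹110,000: Imani, Erik, and Paloma each take ₹110,000.

Ulric: ₹1,320,000; Jovan: ₹330,000; Keturah: ₹330,000; Imani: ₹110,000; Erik: ₹110,000; Paloma: ₹110,000; Xiomara: ₹330,000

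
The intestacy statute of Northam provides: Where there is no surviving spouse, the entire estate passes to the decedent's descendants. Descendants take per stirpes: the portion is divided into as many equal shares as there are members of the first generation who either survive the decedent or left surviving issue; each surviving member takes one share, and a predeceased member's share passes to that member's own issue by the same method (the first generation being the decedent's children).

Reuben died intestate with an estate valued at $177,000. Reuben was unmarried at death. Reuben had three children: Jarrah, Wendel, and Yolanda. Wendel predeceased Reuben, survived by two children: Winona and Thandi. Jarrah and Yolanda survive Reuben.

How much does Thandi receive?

Thandi receives $29,500.

The entire $177,000 passes to the descendants.
That amount ($177,000) is divided into 3 shares of $59,000: Jarrah and Yolanda each take $59,000; Wendel's $59,000 share passes to Wendel's issue.
Wendel's share ($59,000) is divided into 2 shares of $29,500: Winona and Thandi each take $29,500.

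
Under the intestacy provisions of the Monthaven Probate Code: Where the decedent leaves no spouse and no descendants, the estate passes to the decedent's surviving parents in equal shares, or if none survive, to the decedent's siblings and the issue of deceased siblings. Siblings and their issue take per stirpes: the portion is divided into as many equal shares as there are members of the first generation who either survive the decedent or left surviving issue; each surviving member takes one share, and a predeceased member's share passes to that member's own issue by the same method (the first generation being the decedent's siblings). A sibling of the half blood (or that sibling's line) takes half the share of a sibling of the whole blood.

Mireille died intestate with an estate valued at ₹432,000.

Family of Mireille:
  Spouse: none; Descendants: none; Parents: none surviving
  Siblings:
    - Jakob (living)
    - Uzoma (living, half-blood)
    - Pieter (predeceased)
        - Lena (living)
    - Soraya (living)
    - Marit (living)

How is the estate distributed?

Jakob: ₹96,000; Uzoma: ₹48,000; Lena: ₹96,000; Soraya: ₹96,000; Marit: ₹96,000

The entire ₹432,000 passes to the siblings and their issue.
Counting each half-blood sibling's line as half a unit, there are 9/2 units in ₹432,000, so one unit is ₹96,000. Whole-blood lines (Jakob, Pieter, Soraya, and Marit) take ₹96,000 each; half-blood lines (Uzoma) take ₹48,000 each.
Pieter's share (₹96,000) passes entirely to Lena.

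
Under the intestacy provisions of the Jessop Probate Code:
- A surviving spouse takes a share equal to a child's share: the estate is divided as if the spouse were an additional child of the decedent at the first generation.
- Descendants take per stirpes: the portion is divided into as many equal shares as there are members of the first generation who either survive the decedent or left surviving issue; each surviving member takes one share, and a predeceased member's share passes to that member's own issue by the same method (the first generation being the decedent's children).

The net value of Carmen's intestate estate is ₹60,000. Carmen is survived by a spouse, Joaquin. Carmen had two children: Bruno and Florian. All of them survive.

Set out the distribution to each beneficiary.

Joaquin: ₹20,000; Bruno: ₹20,000; Florian: ₹20,000

The spouse counts as an additional share at the children's level, so there are 3 primary shares of ₹20,000. Joaquin takes one such share (₹20,000).
The children's combined portion (₹40,000) is divided into 2 shares of ₹20,000: Bruno and Florian each take ₹20,000.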